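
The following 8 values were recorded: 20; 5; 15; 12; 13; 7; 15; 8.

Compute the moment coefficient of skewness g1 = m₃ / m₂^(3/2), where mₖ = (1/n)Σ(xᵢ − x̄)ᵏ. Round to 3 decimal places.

0.124

x̄ = (20 + 5 + 15 + 12 + 13 + 7 + 15 + 8) / 8 = 11.8750
deviations (xᵢ − x̄): 8.1250, -6.8750, 3.1250, 0.1250, 1.1250, -4.8750, 3.1250, -3.8750
Σ(xᵢ − x̄)² = 172.8750 ⇒ m₂ = 172.8750/8 = 21.60938
Σ(xᵢ − x̄)³ = 99.8438 ⇒ m₃ = 99.8438/8 = 12.48047
m₂^(3/2) = 21.60938^(1.5) = 100.45309
g1 = m₃ / m₂^(3/2) = 12.48047 / 100.45309 ≈ 0.124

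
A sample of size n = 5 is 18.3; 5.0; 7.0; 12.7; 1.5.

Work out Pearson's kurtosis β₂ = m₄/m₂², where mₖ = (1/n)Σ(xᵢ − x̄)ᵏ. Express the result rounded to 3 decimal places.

1.810

x̄ = 8.9000
Σ(xᵢ − x̄)² = 176.3800 ⇒ m₂ = 35.27600
Σ(xᵢ − x̄)⁴ = 11259.0370 ⇒ m₄ = 2251.80740
m₂² = 1244.39618
β₂ = m₄/m₂² = 2251.80740 / 1244.39618 ≈ 1.810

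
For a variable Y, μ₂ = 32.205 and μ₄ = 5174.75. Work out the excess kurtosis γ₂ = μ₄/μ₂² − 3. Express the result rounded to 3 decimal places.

μ₂² = 32.205² = 1037.16202
μ₄/μ₂² = 5174.75 / 1037.16202 = 4.98934
γ₂ = 4.98934 − 3 ≈ 1.989

1.989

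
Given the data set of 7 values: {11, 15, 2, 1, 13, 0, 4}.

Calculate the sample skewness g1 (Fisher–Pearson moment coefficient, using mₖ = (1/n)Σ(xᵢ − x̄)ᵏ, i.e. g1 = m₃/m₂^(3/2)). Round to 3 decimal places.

x̄ = (11 + 15 + 2 + 1 + 13 + 0 + 4) / 7 = 6.5714
deviations (xᵢ − x̄): 4.4286, 8.4286, -4.5714, -5.5714, 6.4286, -6.5714, -2.5714
Σ(xᵢ − x̄)² = 233.7143 ⇒ m₂ = 233.7143/7 = 33.38776
Σ(xᵢ − x̄)³ = 382.0408 ⇒ m₃ = 382.0408/7 = 54.57726
m₂^(3/2) = 33.38776^(1.5) = 192.92159
g1 = m₃ / m₂^(3/2) = 54.57726 / 192.92159 ≈ 0.283

0.283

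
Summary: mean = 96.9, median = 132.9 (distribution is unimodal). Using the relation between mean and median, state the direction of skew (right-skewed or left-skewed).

mean − median = 96.9 − 132.9 = -36.0
mean < median ⇒ the longer tail is on the left ⇒ left-skewed (negatively skewed).

left-skewed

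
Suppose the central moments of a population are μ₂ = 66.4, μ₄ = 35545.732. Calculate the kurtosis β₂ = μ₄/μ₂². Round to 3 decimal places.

8.062

μ₂² = 66.4² = 4408.96000
μ₄/μ₂² = 35545.732 / 4408.96000 = 8.06216
β₂ ≈ 8.062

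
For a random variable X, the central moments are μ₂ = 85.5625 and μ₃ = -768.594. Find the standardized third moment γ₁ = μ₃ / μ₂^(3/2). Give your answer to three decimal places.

-0.971

σ = √μ₂ = √85.5625 = 9.25000
σ³ = μ₂^(3/2) = 791.45313
γ₁ = μ₃/σ³ = -768.594 / 791.45313 ≈ -0.971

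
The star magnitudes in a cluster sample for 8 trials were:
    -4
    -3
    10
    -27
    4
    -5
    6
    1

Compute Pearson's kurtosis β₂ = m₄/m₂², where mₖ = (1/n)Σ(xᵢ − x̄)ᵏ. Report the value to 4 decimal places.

x̄ = -2.2500
Σ(xᵢ − x̄)² = 891.5000 ⇒ m₂ = 111.43750
Σ(xᵢ − x̄)⁴ = 404088.4063 ⇒ m₄ = 50511.05078
m₂² = 12418.31641
β₂ = m₄/m₂² = 50511.05078 / 12418.31641 ≈ 4.0675

4.0675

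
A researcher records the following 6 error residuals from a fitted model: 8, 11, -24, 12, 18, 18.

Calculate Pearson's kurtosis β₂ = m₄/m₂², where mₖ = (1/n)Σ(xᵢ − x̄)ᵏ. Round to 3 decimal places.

x̄ = 7.1667
Σ(xᵢ − x̄)² = 1244.8333 ⇒ m₂ = 207.47222
Σ(xᵢ − x̄)⁴ = 971851.8194 ⇒ m₄ = 161975.30324
m₂² = 43044.72299
β₂ = m₄/m₂² = 161975.30324 / 43044.72299 ≈ 3.763

3.763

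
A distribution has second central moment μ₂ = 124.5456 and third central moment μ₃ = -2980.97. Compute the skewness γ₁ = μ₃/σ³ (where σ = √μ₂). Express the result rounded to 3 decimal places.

-2.145

σ = √μ₂ = √124.5456 = 11.16000
σ³ = μ₂^(3/2) = 1389.92890
γ₁ = μ₃/σ³ = -2980.97 / 1389.92890 ≈ -2.145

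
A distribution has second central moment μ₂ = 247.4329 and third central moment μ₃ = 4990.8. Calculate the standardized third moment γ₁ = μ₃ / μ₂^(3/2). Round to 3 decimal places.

σ = √μ₂ = √247.4329 = 15.73000
σ³ = μ₂^(3/2) = 3892.11952
γ₁ = μ₃/σ³ = 4990.8 / 3892.11952 ≈ 1.282

1.282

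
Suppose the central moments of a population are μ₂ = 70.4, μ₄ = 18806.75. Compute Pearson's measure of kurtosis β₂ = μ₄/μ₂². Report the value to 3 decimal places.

μ₂² = 70.4² = 4956.16000
μ₄/μ₂² = 18806.75 / 4956.16000 = 3.79462
β₂ ≈ 3.795

3.795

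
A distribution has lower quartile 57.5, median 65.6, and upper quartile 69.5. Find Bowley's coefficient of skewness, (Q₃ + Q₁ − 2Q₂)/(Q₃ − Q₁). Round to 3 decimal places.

-0.350

numerator: Q₃ + Q₁ − 2Q₂ = 69.5 + 57.5 − 2×65.6 = -4.2000
denominator: Q₃ − Q₁ = 69.5 − 57.5 = 12.0000
Bowley skewness = -4.2000 / 12.0000 ≈ -0.350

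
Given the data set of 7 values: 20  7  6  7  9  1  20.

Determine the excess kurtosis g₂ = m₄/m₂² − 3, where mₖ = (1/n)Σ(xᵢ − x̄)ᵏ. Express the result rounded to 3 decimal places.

x̄ = 10.0000
Σ(xᵢ − x̄)² = 316.0000 ⇒ m₂ = 45.14286
Σ(xᵢ − x̄)⁴ = 26980.0000 ⇒ m₄ = 3854.28571
m₂² = 2037.87755
g₂ = m₄/m₂² − 3 = 1.89132 − 3 ≈ -1.109

-1.109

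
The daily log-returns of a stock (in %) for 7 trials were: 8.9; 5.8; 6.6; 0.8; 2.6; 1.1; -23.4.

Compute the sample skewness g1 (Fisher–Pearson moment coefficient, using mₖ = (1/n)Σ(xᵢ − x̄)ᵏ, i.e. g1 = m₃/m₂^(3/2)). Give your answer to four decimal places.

x̄ = (8.9 + 5.8 + 6.6 + 0.8 + 2.6 + 1.1 - 23.4) / 7 = 0.3429
deviations (xᵢ − x̄): 8.5571, 5.4571, 6.2571, 0.4571, 2.2571, 0.7571, -23.7429
Σ(xᵢ − x̄)² = 711.7571 ⇒ m₂ = 711.7571/7 = 101.67959
Σ(xᵢ − x̄)³ = -12338.2832 ⇒ m₃ = -12338.2832/7 = -1762.61188
m₂^(3/2) = 101.67959^(1.5) = 1025.29937
g1 = m₃ / m₂^(3/2) = -1762.61188 / 1025.29937 ≈ -1.7191

-1.7191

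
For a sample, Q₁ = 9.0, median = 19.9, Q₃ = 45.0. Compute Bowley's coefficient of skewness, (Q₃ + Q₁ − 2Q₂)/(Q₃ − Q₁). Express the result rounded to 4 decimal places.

numerator: Q₃ + Q₁ − 2Q₂ = 45.0 + 9.0 − 2×19.9 = 14.2000
denominator: Q₃ − Q₁ = 45.0 − 9.0 = 36.0000
Bowley skewness = 14.2000 / 36.0000 ≈ 0.3944

0.3944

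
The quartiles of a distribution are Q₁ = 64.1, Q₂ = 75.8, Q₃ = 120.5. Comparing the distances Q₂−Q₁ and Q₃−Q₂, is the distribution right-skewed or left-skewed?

Q₂ − Q₁ = 11.7;  Q₃ − Q₂ = 44.7
Q₃ − Q₂ > Q₂ − Q₁ ⇒ the upper half is more spread out ⇒ right-skewed.

right-skewed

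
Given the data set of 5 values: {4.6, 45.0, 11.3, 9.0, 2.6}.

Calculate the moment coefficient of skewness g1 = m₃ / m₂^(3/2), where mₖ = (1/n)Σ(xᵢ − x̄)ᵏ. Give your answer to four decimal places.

x̄ = (4.6 + 45.0 + 11.3 + 9.0 + 2.6) / 5 = 14.5000
deviations (xᵢ − x̄): -9.9000, 30.5000, -3.2000, -5.5000, -11.9000
Σ(xᵢ − x̄)² = 1210.3600 ⇒ m₂ = 1210.3600/5 = 242.07200
Σ(xᵢ − x̄)³ = 25518.0240 ⇒ m₃ = 25518.0240/5 = 5103.60480
m₂^(3/2) = 242.07200^(1.5) = 3766.31671
g1 = m₃ / m₂^(3/2) = 5103.60480 / 3766.31671 ≈ 1.3551

1.3551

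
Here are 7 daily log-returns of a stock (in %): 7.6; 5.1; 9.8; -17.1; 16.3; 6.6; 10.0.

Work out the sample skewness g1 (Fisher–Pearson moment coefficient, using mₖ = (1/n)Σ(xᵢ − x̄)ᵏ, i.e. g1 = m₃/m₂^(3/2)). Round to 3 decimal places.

-1.526

x̄ = (7.6 + 5.1 + 9.8 - 17.1 + 16.3 + 6.6 + 10.0) / 7 = 5.4714
deviations (xᵢ − x̄): 2.1286, -0.3714, 4.3286, -22.5714, 10.8286, 1.1286, 4.5286
Σ(xᵢ − x̄)² = 671.9143 ⇒ m₂ = 671.9143/7 = 95.98776
Σ(xᵢ − x̄)³ = -10044.7112 ⇒ m₃ = -10044.7112/7 = -1434.95874
m₂^(3/2) = 95.98776^(1.5) = 940.42410
g1 = m₃ / m₂^(3/2) = -1434.95874 / 940.42410 ≈ -1.526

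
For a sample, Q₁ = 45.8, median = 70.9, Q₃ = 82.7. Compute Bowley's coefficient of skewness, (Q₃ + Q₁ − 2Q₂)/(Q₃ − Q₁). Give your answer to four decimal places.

-0.3604

numerator: Q₃ + Q₁ − 2Q₂ = 82.7 + 45.8 − 2×70.9 = -13.3000
denominator: Q₃ − Q₁ = 82.7 − 45.8 = 36.9000
Bowley skewness = -13.3000 / 36.9000 ≈ -0.3604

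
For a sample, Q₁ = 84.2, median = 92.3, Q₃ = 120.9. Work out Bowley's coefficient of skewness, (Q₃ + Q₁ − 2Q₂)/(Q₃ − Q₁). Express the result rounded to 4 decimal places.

numerator: Q₃ + Q₁ − 2Q₂ = 120.9 + 84.2 − 2×92.3 = 20.5000
denominator: Q₃ − Q₁ = 120.9 − 84.2 = 36.7000
Bowley skewness = 20.5000 / 36.7000 ≈ 0.5586

0.5586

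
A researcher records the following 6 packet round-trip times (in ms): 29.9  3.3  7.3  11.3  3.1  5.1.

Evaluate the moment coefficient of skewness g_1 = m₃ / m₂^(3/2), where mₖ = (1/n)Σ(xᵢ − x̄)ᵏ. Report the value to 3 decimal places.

x̄ = (29.9 + 3.3 + 7.3 + 11.3 + 3.1 + 5.1) / 6 = 10.0000
deviations (xᵢ − x̄): 19.9000, -6.7000, -2.7000, 1.3000, -6.9000, -4.9000
Σ(xᵢ − x̄)² = 521.5000 ⇒ m₂ = 521.5000/6 = 86.91667
Σ(xᵢ − x̄)³ = 7116.1920 ⇒ m₃ = 7116.1920/6 = 1186.03200
m₂^(3/2) = 86.91667^(1.5) = 810.31633
g_1 = m₃ / m₂^(3/2) = 1186.03200 / 810.31633 ≈ 1.464

1.464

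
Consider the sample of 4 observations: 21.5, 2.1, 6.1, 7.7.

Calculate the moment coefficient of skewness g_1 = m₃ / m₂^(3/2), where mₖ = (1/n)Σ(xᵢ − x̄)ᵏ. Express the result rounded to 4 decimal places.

0.8809

x̄ = (21.5 + 2.1 + 6.1 + 7.7) / 4 = 9.3500
deviations (xᵢ − x̄): 12.1500, -7.2500, -3.2500, -1.6500
Σ(xᵢ − x̄)² = 213.4700 ⇒ m₂ = 213.4700/4 = 53.36750
Σ(xᵢ − x̄)³ = 1373.7150 ⇒ m₃ = 1373.7150/4 = 343.42875
m₂^(3/2) = 53.36750^(1.5) = 389.86593
g_1 = m₃ / m₂^(3/2) = 343.42875 / 389.86593 ≈ 0.8809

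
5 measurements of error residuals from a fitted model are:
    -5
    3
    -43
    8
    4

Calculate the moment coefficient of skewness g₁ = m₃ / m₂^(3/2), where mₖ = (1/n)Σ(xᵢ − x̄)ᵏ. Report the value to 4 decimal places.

x̄ = (-5 + 3 - 43 + 8 + 4) / 5 = -6.6000
deviations (xᵢ − x̄): 1.6000, 9.6000, -36.4000, 14.6000, 10.6000
Σ(xᵢ − x̄)² = 1745.2000 ⇒ m₂ = 1745.2000/5 = 349.04000
Σ(xᵢ − x̄)³ = -43036.5600 ⇒ m₃ = -43036.5600/5 = -8607.31200
m₂^(3/2) = 349.04000^(1.5) = 6520.97898
g₁ = m₃ / m₂^(3/2) = -8607.31200 / 6520.97898 ≈ -1.3199

-1.3199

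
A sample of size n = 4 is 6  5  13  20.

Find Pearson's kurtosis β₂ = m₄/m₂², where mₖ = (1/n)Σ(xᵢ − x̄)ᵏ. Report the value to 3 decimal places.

x̄ = 11.0000
Σ(xᵢ − x̄)² = 146.0000 ⇒ m₂ = 36.50000
Σ(xᵢ − x̄)⁴ = 8498.0000 ⇒ m₄ = 2124.50000
m₂² = 1332.25000
β₂ = m₄/m₂² = 2124.50000 / 1332.25000 ≈ 1.595

1.595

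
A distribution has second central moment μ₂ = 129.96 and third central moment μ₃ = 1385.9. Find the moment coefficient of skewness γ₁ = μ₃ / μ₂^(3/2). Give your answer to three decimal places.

σ = √μ₂ = √129.96 = 11.40000
σ³ = μ₂^(3/2) = 1481.54400
γ₁ = μ₃/σ³ = 1385.9 / 1481.54400 ≈ 0.935

0.935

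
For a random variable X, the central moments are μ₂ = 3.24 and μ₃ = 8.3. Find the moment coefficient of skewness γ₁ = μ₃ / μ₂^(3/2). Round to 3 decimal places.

1.423

σ = √μ₂ = √3.24 = 1.80000
σ³ = μ₂^(3/2) = 5.83200
γ₁ = μ₃/σ³ = 8.3 / 5.83200 ≈ 1.423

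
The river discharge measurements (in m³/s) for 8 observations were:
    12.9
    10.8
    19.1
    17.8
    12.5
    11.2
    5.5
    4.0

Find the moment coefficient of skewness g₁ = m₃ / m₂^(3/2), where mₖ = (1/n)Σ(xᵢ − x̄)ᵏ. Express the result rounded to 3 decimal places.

x̄ = (12.9 + 10.8 + 19.1 + 17.8 + 12.5 + 11.2 + 5.5 + 4.0) / 8 = 11.7250
deviations (xᵢ − x̄): 1.1750, -0.9250, 7.3750, 6.0750, 0.7750, -0.5250, -6.2250, -7.7250
Σ(xᵢ − x̄)² = 192.8350 ⇒ m₂ = 192.8350/8 = 24.10438
Σ(xᵢ − x̄)³ = -75.7327 ⇒ m₃ = -75.7327/8 = -9.46659
m₂^(3/2) = 24.10438^(1.5) = 118.34334
g₁ = m₃ / m₂^(3/2) = -9.46659 / 118.34334 ≈ -0.080

-0.080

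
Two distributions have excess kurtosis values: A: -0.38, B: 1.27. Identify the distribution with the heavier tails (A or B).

Higher excess kurtosis ⇒ heavier tails relative to the normal distribution.
-0.38 vs 1.27: the larger is 1.27, so B has heavier tails. (B is leptokurtic — heavier-than-normal tails; the other is platykurtic.)

B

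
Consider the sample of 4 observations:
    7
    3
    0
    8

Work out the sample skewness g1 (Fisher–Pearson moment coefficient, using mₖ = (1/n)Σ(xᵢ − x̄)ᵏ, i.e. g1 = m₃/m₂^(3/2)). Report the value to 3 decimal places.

-0.274

x̄ = (7 + 3 + 0 + 8) / 4 = 4.5000
deviations (xᵢ − x̄): 2.5000, -1.5000, -4.5000, 3.5000
Σ(xᵢ − x̄)² = 41.0000 ⇒ m₂ = 41.0000/4 = 10.25000
Σ(xᵢ − x̄)³ = -36.0000 ⇒ m₃ = -36.0000/4 = -9.00000
m₂^(3/2) = 10.25000^(1.5) = 32.81601
g1 = m₃ / m₂^(3/2) = -9.00000 / 32.81601 ≈ -0.274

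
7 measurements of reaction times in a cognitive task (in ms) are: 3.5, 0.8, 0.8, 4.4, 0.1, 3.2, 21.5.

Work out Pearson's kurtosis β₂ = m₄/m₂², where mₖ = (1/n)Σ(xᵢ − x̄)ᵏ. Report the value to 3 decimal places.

4.740

x̄ = 4.9000
Σ(xᵢ − x̄)² = 337.3200 ⇒ m₂ = 48.18857
Σ(xᵢ − x̄)⁴ = 77041.5636 ⇒ m₄ = 11005.93766
m₂² = 2322.13842
β₂ = m₄/m₂² = 11005.93766 / 2322.13842 ≈ 4.740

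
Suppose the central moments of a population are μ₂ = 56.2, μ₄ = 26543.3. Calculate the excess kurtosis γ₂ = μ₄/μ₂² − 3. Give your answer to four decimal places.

5.4039

μ₂² = 56.2² = 3158.44000
μ₄/μ₂² = 26543.3 / 3158.44000 = 8.40393
γ₂ = 8.40393 − 3 ≈ 5.4039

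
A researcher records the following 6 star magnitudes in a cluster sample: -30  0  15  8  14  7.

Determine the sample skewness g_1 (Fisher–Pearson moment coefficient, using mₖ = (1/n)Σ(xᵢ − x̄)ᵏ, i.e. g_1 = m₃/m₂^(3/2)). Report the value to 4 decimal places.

x̄ = (-30 + 0 + 15 + 8 + 14 + 7) / 6 = 2.3333
deviations (xᵢ − x̄): -32.3333, -2.3333, 12.6667, 5.6667, 11.6667, 4.6667
Σ(xᵢ − x̄)² = 1401.3333 ⇒ m₂ = 1401.3333/6 = 233.55556
Σ(xᵢ − x̄)³ = -29911.5556 ⇒ m₃ = -29911.5556/6 = -4985.25926
m₂^(3/2) = 233.55556^(1.5) = 3569.31850
g_1 = m₃ / m₂^(3/2) = -4985.25926 / 3569.31850 ≈ -1.3967

-1.3967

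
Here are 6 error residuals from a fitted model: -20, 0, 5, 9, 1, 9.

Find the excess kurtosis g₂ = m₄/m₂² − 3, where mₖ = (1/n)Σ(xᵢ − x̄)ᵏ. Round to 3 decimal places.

0.370

x̄ = 0.6667
Σ(xᵢ − x̄)² = 585.3333 ⇒ m₂ = 97.55556
Σ(xᵢ − x̄)⁴ = 192421.7778 ⇒ m₄ = 32070.29630
m₂² = 9517.08642
g₂ = m₄/m₂² − 3 = 3.36976 − 3 ≈ 0.370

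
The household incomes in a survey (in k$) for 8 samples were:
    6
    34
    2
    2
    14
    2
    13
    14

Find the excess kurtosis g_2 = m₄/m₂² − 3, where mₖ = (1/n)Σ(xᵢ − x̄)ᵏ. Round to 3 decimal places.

0.643

x̄ = 10.8750
Σ(xᵢ − x̄)² = 818.8750 ⇒ m₂ = 102.35938
Σ(xᵢ − x̄)⁴ = 305362.2754 ⇒ m₄ = 38170.28442
m₂² = 10477.44165
g_2 = m₄/m₂² − 3 = 3.64309 − 3 ≈ 0.643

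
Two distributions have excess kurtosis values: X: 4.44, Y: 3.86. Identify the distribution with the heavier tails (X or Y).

Higher excess kurtosis ⇒ heavier tails relative to the normal distribution.
4.44 vs 3.86: the larger is 4.44, so X has heavier tails.

X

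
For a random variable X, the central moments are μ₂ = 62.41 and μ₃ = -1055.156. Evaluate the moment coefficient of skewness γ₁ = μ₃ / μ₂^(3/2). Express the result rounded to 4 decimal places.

-2.1401

σ = √μ₂ = √62.41 = 7.90000
σ³ = μ₂^(3/2) = 493.03900
γ₁ = μ₃/σ³ = -1055.156 / 493.03900 ≈ -2.1401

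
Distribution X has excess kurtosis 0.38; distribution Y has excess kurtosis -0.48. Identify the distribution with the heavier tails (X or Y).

Higher excess kurtosis ⇒ heavier tails relative to the normal distribution.
0.38 vs -0.48: the larger is 0.38, so X has heavier tails. (X is leptokurtic — heavier-than-normal tails; the other is platykurtic.)

X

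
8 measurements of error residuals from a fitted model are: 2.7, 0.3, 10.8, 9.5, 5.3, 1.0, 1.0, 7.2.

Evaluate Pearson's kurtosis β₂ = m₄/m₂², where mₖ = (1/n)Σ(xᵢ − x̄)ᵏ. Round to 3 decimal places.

1.565

x̄ = 4.7250
Σ(xᵢ − x̄)² = 117.5950 ⇒ m₂ = 14.69938
Σ(xᵢ − x̄)⁴ = 2704.8082 ⇒ m₄ = 338.10102
m₂² = 216.07163
β₂ = m₄/m₂² = 338.10102 / 216.07163 ≈ 1.565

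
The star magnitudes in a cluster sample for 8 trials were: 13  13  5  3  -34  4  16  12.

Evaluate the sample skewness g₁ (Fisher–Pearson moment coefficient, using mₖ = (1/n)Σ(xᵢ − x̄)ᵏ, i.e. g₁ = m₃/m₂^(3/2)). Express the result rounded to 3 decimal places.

x̄ = (13 + 13 + 5 + 3 - 34 + 4 + 16 + 12) / 8 = 4.0000
deviations (xᵢ − x̄): 9.0000, 9.0000, 1.0000, -1.0000, -38.0000, 0.0000, 12.0000, 8.0000
Σ(xᵢ − x̄)² = 1816.0000 ⇒ m₂ = 1816.0000/8 = 227.00000
Σ(xᵢ − x̄)³ = -51174.0000 ⇒ m₃ = -51174.0000/8 = -6396.75000
m₂^(3/2) = 227.00000^(1.5) = 3420.09985
g₁ = m₃ / m₂^(3/2) = -6396.75000 / 3420.09985 ≈ -1.870

-1.870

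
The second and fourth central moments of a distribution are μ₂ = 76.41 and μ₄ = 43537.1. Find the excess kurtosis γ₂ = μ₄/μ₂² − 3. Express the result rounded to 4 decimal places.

4.4569

μ₂² = 76.41² = 5838.48810
μ₄/μ₂² = 43537.1 / 5838.48810 = 7.45691
γ₂ = 7.45691 − 3 ≈ 4.4569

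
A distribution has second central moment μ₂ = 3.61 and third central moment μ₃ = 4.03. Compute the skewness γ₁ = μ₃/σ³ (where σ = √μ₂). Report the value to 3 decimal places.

σ = √μ₂ = √3.61 = 1.90000
σ³ = μ₂^(3/2) = 6.85900
γ₁ = μ₃/σ³ = 4.03 / 6.85900 ≈ 0.588

0.588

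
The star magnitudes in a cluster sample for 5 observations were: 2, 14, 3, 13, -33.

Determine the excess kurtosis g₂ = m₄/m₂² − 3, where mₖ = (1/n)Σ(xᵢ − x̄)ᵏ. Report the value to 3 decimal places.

x̄ = -0.2000
Σ(xᵢ − x̄)² = 1466.8000 ⇒ m₂ = 293.36000
Σ(xᵢ − x̄)⁴ = 1228578.2560 ⇒ m₄ = 245715.65120
m₂² = 86060.08960
g₂ = m₄/m₂² − 3 = 2.85516 − 3 ≈ -0.145

-0.145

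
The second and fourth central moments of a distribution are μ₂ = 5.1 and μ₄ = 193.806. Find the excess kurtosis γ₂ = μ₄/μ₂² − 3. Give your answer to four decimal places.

μ₂² = 5.1² = 26.01000
μ₄/μ₂² = 193.806 / 26.01000 = 7.45121
γ₂ = 7.45121 − 3 ≈ 4.4512

4.4512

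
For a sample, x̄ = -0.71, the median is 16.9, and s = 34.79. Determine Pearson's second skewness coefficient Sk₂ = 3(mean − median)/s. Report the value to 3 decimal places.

-1.519

Sk₂ = 3(-0.71 − 16.9) / 34.79 = 3 × -17.6100 / 34.79
    = -52.8300 / 34.79 ≈ -1.519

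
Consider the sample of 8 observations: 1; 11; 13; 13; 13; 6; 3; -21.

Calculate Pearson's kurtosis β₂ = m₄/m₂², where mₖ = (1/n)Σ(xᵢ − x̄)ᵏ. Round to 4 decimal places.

4.3299

x̄ = 4.8750
Σ(xᵢ − x̄)² = 924.8750 ⇒ m₂ = 115.60938
Σ(xᵢ − x̄)⁴ = 462972.2129 ⇒ m₄ = 57871.52661
m₂² = 13365.52759
β₂ = m₄/m₂² = 57871.52661 / 13365.52759 ≈ 4.3299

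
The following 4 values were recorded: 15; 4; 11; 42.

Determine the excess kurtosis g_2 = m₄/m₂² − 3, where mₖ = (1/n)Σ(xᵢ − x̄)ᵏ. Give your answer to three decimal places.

-0.836

x̄ = 18.0000
Σ(xᵢ − x̄)² = 830.0000 ⇒ m₂ = 207.50000
Σ(xᵢ − x̄)⁴ = 372674.0000 ⇒ m₄ = 93168.50000
m₂² = 43056.25000
g_2 = m₄/m₂² − 3 = 2.16388 − 3 ≈ -0.836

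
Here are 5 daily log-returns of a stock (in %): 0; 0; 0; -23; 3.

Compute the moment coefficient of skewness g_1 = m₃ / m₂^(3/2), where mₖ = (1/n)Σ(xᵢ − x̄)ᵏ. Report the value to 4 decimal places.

x̄ = (0 + 0 + 0 - 23 + 3) / 5 = -4.0000
deviations (xᵢ − x̄): 4.0000, 4.0000, 4.0000, -19.0000, 7.0000
Σ(xᵢ − x̄)² = 458.0000 ⇒ m₂ = 458.0000/5 = 91.60000
Σ(xᵢ − x̄)³ = -6324.0000 ⇒ m₃ = -6324.0000/5 = -1264.80000
m₂^(3/2) = 91.60000^(1.5) = 876.68426
g_1 = m₃ / m₂^(3/2) = -1264.80000 / 876.68426 ≈ -1.4427

-1.4427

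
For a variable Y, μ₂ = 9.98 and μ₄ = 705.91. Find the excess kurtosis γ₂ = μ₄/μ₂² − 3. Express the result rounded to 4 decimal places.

4.0874

μ₂² = 9.98² = 99.60040
μ₄/μ₂² = 705.91 / 99.60040 = 7.08742
γ₂ = 7.08742 − 3 ≈ 4.0874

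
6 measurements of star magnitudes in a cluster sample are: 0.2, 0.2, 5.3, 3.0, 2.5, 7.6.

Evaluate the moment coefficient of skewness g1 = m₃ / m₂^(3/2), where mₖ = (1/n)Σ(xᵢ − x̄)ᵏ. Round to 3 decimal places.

0.433

x̄ = (0.2 + 0.2 + 5.3 + 3.0 + 2.5 + 7.6) / 6 = 3.1333
deviations (xᵢ − x̄): -2.9333, -2.9333, 2.1667, -0.1333, -0.6333, 4.4667
Σ(xᵢ − x̄)² = 42.2733 ⇒ m₂ = 42.2733/6 = 7.04556
Σ(xᵢ − x̄)³ = 48.5504 ⇒ m₃ = 48.5504/6 = 8.09174
m₂^(3/2) = 7.04556^(1.5) = 18.70135
g1 = m₃ / m₂^(3/2) = 8.09174 / 18.70135 ≈ 0.433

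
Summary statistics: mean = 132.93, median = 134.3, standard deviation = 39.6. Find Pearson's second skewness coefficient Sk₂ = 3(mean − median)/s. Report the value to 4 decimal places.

Sk₂ = 3(132.93 − 134.3) / 39.6 = 3 × -1.3700 / 39.6
    = -4.1100 / 39.6 ≈ -0.1038

-0.1038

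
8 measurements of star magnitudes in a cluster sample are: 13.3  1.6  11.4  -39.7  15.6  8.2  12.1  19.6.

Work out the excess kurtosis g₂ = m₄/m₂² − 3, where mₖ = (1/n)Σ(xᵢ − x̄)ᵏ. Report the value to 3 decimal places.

x̄ = 5.2625
Σ(xᵢ − x̄)² = 2505.1188 ⇒ m₂ = 313.13984
Σ(xᵢ − x̄)⁴ = 4148682.1135 ⇒ m₄ = 518585.26419
m₂² = 98056.56174
g₂ = m₄/m₂² − 3 = 5.28863 − 3 ≈ 2.289

2.289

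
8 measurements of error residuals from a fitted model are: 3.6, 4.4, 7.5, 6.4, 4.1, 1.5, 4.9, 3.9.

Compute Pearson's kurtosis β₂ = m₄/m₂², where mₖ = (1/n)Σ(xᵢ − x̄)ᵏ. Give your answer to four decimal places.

2.6266

x̄ = 4.5375
Σ(xᵢ − x̄)² = 23.0988 ⇒ m₂ = 2.88734
Σ(xᵢ − x̄)⁴ = 175.1771 ⇒ m₄ = 21.89714
m₂² = 8.33675
β₂ = m₄/m₂² = 21.89714 / 8.33675 ≈ 2.6266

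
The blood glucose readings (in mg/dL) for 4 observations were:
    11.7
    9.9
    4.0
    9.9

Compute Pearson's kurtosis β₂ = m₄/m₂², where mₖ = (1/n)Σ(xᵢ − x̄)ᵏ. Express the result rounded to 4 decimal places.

2.2021

x̄ = 8.8750
Σ(xᵢ − x̄)² = 33.8475 ⇒ m₂ = 8.46187
Σ(xᵢ − x̄)⁴ = 630.7029 ⇒ m₄ = 157.67573
m₂² = 71.60333
β₂ = m₄/m₂² = 157.67573 / 71.60333 ≈ 2.2021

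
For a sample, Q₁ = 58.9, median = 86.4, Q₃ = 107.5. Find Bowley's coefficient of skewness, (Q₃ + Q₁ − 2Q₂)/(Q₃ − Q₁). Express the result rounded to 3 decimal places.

numerator: Q₃ + Q₁ − 2Q₂ = 107.5 + 58.9 − 2×86.4 = -6.4000
denominator: Q₃ − Q₁ = 107.5 − 58.9 = 48.6000
Bowley skewness = -6.4000 / 48.6000 ≈ -0.132

-0.132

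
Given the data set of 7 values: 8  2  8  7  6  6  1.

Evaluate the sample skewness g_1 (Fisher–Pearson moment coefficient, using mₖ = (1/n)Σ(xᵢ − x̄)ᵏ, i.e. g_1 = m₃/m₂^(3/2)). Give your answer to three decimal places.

x̄ = (8 + 2 + 8 + 7 + 6 + 6 + 1) / 7 = 5.4286
deviations (xᵢ − x̄): 2.5714, -3.4286, 2.5714, 1.5714, 0.5714, 0.5714, -4.4286
Σ(xᵢ − x̄)² = 47.7143 ⇒ m₂ = 47.7143/7 = 6.81633
Σ(xᵢ − x̄)³ = -88.8980 ⇒ m₃ = -88.8980/7 = -12.69971
m₂^(3/2) = 6.81633^(1.5) = 17.79613
g_1 = m₃ / m₂^(3/2) = -12.69971 / 17.79613 ≈ -0.714

-0.714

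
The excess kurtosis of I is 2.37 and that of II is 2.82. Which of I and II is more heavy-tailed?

II

Higher excess kurtosis ⇒ heavier tails relative to the normal distribution.
2.37 vs 2.82: the larger is 2.82, so II has heavier tails.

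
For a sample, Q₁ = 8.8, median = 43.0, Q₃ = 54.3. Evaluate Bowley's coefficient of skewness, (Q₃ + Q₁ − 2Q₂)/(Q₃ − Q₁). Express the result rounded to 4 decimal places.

numerator: Q₃ + Q₁ − 2Q₂ = 54.3 + 8.8 − 2×43.0 = -22.9000
denominator: Q₃ − Q₁ = 54.3 − 8.8 = 45.5000
Bowley skewness = -22.9000 / 45.5000 ≈ -0.5033

-0.5033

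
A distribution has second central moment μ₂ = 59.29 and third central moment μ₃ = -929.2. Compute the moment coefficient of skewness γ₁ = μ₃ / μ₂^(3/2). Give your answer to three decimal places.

-2.035

σ = √μ₂ = √59.29 = 7.70000
σ³ = μ₂^(3/2) = 456.53300
γ₁ = μ₃/σ³ = -929.2 / 456.53300 ≈ -2.035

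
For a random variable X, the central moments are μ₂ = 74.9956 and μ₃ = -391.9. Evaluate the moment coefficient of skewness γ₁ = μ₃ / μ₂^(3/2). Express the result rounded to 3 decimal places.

-0.603

σ = √μ₂ = √74.9956 = 8.66000
σ³ = μ₂^(3/2) = 649.46190
γ₁ = μ₃/σ³ = -391.9 / 649.46190 ≈ -0.603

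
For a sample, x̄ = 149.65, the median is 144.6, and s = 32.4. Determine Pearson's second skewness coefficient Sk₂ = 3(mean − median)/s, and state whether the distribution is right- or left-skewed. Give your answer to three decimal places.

0.468, right-skewed

Sk₂ = 3(149.65 − 144.6) / 32.4 = 3 × 5.0500 / 32.4
    = 15.1500 / 32.4 ≈ 0.468
Sk₂ > 0 ⇒ mean > median ⇒ right-skewed (positive skew).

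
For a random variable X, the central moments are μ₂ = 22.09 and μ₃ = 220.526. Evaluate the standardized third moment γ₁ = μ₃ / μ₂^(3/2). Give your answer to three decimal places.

2.124

σ = √μ₂ = √22.09 = 4.70000
σ³ = μ₂^(3/2) = 103.82300
γ₁ = μ₃/σ³ = 220.526 / 103.82300 ≈ 2.124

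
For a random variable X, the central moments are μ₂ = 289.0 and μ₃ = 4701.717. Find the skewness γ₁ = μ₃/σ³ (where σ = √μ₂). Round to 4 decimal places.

0.9570

σ = √μ₂ = √289.0 = 17.00000
σ³ = μ₂^(3/2) = 4913.00000
γ₁ = μ₃/σ³ = 4701.717 / 4913.00000 ≈ 0.9570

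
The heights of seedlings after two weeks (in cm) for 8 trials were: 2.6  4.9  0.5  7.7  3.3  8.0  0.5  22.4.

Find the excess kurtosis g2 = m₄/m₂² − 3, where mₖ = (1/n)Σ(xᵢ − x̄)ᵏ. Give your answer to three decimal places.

x̄ = 6.2375
Σ(xᵢ − x̄)² = 355.9587 ⇒ m₂ = 44.49484
Σ(xᵢ − x̄)⁴ = 70673.4971 ⇒ m₄ = 8834.18714
m₂² = 1979.79112
g2 = m₄/m₂² − 3 = 4.46218 − 3 ≈ 1.462

1.462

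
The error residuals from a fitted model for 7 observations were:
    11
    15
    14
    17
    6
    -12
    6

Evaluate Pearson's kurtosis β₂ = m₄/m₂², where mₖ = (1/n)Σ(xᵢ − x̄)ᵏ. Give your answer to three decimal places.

x̄ = 8.1429
Σ(xᵢ − x̄)² = 582.8571 ⇒ m₂ = 83.26531
Σ(xᵢ − x̄)⁴ = 174271.5219 ⇒ m₄ = 24895.93170
m₂² = 6933.11120
β₂ = m₄/m₂² = 24895.93170 / 6933.11120 ≈ 3.591

3.591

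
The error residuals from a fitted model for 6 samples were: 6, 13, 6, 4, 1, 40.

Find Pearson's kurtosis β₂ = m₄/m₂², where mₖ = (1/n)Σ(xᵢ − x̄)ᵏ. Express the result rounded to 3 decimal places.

3.668

x̄ = 11.6667
Σ(xᵢ − x̄)² = 1041.3333 ⇒ m₂ = 173.55556
Σ(xᵢ − x̄)⁴ = 662917.7778 ⇒ m₄ = 110486.29630
m₂² = 30121.53086
β₂ = m₄/m₂² = 110486.29630 / 30121.53086 ≈ 3.668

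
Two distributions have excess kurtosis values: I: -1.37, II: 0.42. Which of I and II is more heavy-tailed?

II

Higher excess kurtosis ⇒ heavier tails relative to the normal distribution.
-1.37 vs 0.42: the larger is 0.42, so II has heavier tails. (II is leptokurtic — heavier-than-normal tails; the other is platykurtic.)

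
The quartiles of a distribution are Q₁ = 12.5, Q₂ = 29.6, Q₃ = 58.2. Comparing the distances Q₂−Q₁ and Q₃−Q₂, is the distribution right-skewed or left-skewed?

Q₂ − Q₁ = 17.1;  Q₃ − Q₂ = 28.6
Q₃ − Q₂ > Q₂ − Q₁ ⇒ the upper half is more spread out ⇒ right-skewed.

right-skewed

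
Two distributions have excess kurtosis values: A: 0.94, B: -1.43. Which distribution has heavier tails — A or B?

A

Higher excess kurtosis ⇒ heavier tails relative to the normal distribution.
0.94 vs -1.43: the larger is 0.94, so A has heavier tails. (A is leptokurtic — heavier-than-normal tails; the other is platykurtic.)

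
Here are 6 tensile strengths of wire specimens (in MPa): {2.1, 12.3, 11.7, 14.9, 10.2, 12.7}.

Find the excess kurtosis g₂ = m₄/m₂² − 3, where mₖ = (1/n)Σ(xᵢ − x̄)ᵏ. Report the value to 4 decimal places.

x̄ = 10.6500
Σ(xᵢ − x̄)² = 99.3950 ⇒ m₂ = 16.56583
Σ(xᵢ − x̄)⁴ = 5696.5589 ⇒ m₄ = 949.42649
m₂² = 274.42683
g₂ = m₄/m₂² − 3 = 3.45967 − 3 ≈ 0.4597

0.4597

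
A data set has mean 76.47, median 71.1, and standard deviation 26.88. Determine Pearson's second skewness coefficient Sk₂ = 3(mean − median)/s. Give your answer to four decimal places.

Sk₂ = 3(76.47 − 71.1) / 26.88 = 3 × 5.3700 / 26.88
    = 16.1100 / 26.88 ≈ 0.5993

0.5993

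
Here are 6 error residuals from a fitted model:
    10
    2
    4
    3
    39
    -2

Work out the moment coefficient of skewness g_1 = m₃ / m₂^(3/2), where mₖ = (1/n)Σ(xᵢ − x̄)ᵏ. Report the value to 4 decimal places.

1.5355

x̄ = (10 + 2 + 4 + 3 + 39 - 2) / 6 = 9.3333
deviations (xᵢ − x̄): 0.6667, -7.3333, -5.3333, -6.3333, 29.6667, -11.3333
Σ(xᵢ − x̄)² = 1131.3333 ⇒ m₂ = 1131.3333/6 = 188.55556
Σ(xᵢ − x̄)³ = 23854.4444 ⇒ m₃ = 23854.4444/6 = 3975.74074
m₂^(3/2) = 188.55556^(1.5) = 2589.16066
g_1 = m₃ / m₂^(3/2) = 3975.74074 / 2589.16066 ≈ 1.5355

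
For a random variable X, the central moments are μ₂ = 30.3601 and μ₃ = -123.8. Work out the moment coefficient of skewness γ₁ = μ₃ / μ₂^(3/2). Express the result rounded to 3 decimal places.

-0.740

σ = √μ₂ = √30.3601 = 5.51000
σ³ = μ₂^(3/2) = 167.28415
γ₁ = μ₃/σ³ = -123.8 / 167.28415 ≈ -0.740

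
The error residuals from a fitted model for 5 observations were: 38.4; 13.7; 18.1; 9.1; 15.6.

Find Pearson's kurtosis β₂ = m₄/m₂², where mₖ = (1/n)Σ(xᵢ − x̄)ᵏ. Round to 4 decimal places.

2.8800

x̄ = 18.9800
Σ(xᵢ − x̄)² = 514.8280 ⇒ m₂ = 102.96560
Σ(xᵢ − x̄)⁴ = 152668.7571 ⇒ m₄ = 30533.75142
m₂² = 10601.91478
β₂ = m₄/m₂² = 30533.75142 / 10601.91478 ≈ 2.8800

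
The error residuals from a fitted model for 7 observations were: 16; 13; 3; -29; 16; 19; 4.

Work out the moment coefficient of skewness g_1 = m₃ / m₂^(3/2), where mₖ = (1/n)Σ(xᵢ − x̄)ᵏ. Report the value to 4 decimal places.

-1.5064

x̄ = (16 + 13 + 3 - 29 + 16 + 19 + 4) / 7 = 6.0000
deviations (xᵢ − x̄): 10.0000, 7.0000, -3.0000, -35.0000, 10.0000, 13.0000, -2.0000
Σ(xᵢ − x̄)² = 1656.0000 ⇒ m₂ = 1656.0000/7 = 236.57143
Σ(xᵢ − x̄)³ = -38370.0000 ⇒ m₃ = -38370.0000/7 = -5481.42857
m₂^(3/2) = 236.57143^(1.5) = 3638.67644
g_1 = m₃ / m₂^(3/2) = -5481.42857 / 3638.67644 ≈ -1.5064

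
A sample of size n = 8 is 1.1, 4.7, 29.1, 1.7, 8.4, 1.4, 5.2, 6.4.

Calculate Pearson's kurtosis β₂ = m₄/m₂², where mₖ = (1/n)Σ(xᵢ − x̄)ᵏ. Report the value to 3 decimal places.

5.267

x̄ = 7.2500
Σ(xᵢ − x̄)² = 593.0200 ⇒ m₂ = 74.12750
Σ(xᵢ − x̄)⁴ = 231544.9731 ⇒ m₄ = 28943.12163
m₂² = 5494.88626
β₂ = m₄/m₂² = 28943.12163 / 5494.88626 ≈ 5.267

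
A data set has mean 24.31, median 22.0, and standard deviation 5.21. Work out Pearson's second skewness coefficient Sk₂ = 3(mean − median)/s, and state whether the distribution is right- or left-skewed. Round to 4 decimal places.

1.3301, right-skewed

Sk₂ = 3(24.31 − 22.0) / 5.21 = 3 × 2.3100 / 5.21
    = 6.9300 / 5.21 ≈ 1.3301
Sk₂ > 0 ⇒ mean > median ⇒ right-skewed (positive skew).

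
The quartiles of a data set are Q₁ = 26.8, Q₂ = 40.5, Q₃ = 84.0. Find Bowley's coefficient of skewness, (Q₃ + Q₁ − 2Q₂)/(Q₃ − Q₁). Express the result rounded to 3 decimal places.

0.521

numerator: Q₃ + Q₁ − 2Q₂ = 84.0 + 26.8 − 2×40.5 = 29.8000
denominator: Q₃ − Q₁ = 84.0 − 26.8 = 57.2000
Bowley skewness = 29.8000 / 57.2000 ≈ 0.521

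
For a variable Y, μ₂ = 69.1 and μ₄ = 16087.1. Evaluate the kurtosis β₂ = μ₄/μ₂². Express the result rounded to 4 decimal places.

μ₂² = 69.1² = 4774.81000
μ₄/μ₂² = 16087.1 / 4774.81000 = 3.36916
β₂ ≈ 3.3692

3.3692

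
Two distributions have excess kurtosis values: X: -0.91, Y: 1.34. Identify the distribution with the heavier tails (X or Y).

Higher excess kurtosis ⇒ heavier tails relative to the normal distribution.
-0.91 vs 1.34: the larger is 1.34, so Y has heavier tails. (Y is leptokurtic — heavier-than-normal tails; the other is platykurtic.)

Y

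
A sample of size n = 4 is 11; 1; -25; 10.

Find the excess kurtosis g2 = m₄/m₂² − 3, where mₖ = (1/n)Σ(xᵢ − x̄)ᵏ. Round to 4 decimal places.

x̄ = -0.7500
Σ(xᵢ − x̄)² = 844.7500 ⇒ m₂ = 211.18750
Σ(xᵢ − x̄)⁴ = 378242.8281 ⇒ m₄ = 94560.70703
m₂² = 44600.16016
g2 = m₄/m₂² − 3 = 2.12019 − 3 ≈ -0.8798

-0.8798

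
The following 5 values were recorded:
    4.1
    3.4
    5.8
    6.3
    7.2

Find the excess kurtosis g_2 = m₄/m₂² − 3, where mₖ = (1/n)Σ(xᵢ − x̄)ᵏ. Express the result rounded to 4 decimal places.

-1.4896

x̄ = 5.3600
Σ(xᵢ − x̄)² = 9.8920 ⇒ m₂ = 1.97840
Σ(xᵢ − x̄)⁴ = 29.5589 ⇒ m₄ = 5.91178
m₂² = 3.91407
g_2 = m₄/m₂² − 3 = 1.51039 − 3 ≈ -1.4896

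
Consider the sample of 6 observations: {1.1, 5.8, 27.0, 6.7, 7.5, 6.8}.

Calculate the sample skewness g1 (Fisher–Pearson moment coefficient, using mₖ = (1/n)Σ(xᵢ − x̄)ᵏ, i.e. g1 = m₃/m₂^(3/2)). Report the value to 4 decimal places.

x̄ = (1.1 + 5.8 + 27.0 + 6.7 + 7.5 + 6.8) / 6 = 9.1500
deviations (xᵢ − x̄): -8.0500, -3.3500, 17.8500, -2.4500, -1.6500, -2.3500
Σ(xᵢ − x̄)² = 408.8950 ⇒ m₂ = 408.8950/6 = 68.14917
Σ(xᵢ − x̄)³ = 5095.9800 ⇒ m₃ = 5095.9800/6 = 849.33000
m₂^(3/2) = 68.14917^(1.5) = 562.58847
g1 = m₃ / m₂^(3/2) = 849.33000 / 562.58847 ≈ 1.5097

1.5097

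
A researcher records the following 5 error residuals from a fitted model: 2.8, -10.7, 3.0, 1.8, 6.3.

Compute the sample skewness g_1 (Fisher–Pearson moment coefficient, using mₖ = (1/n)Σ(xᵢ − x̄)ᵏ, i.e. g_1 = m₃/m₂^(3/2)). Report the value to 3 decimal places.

-1.239

x̄ = (2.8 - 10.7 + 3.0 + 1.8 + 6.3) / 5 = 0.6400
deviations (xᵢ − x̄): 2.1600, -11.3400, 2.3600, 1.1600, 5.6600
Σ(xᵢ − x̄)² = 172.2120 ⇒ m₂ = 172.2120/5 = 34.44240
Σ(xᵢ − x̄)³ = -1252.1698 ⇒ m₃ = -1252.1698/5 = -250.43395
m₂^(3/2) = 34.44240^(1.5) = 202.13434
g_1 = m₃ / m₂^(3/2) = -250.43395 / 202.13434 ≈ -1.239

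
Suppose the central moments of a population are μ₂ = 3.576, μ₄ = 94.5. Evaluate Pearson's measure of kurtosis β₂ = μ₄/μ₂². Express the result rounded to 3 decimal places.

7.390

μ₂² = 3.576² = 12.78778
μ₄/μ₂² = 94.5 / 12.78778 = 7.38987
β₂ ≈ 7.390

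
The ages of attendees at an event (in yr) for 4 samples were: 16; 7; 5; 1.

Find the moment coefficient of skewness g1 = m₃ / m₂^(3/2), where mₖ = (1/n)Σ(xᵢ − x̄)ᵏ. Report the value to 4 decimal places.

x̄ = (16 + 7 + 5 + 1) / 4 = 7.2500
deviations (xᵢ − x̄): 8.7500, -0.2500, -2.2500, -6.2500
Σ(xᵢ − x̄)² = 120.7500 ⇒ m₂ = 120.7500/4 = 30.18750
Σ(xᵢ − x̄)³ = 414.3750 ⇒ m₃ = 414.3750/4 = 103.59375
m₂^(3/2) = 30.18750^(1.5) = 165.85964
g1 = m₃ / m₂^(3/2) = 103.59375 / 165.85964 ≈ 0.6246

0.6246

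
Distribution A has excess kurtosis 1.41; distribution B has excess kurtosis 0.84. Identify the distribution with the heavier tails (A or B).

A

Higher excess kurtosis ⇒ heavier tails relative to the normal distribution.
1.41 vs 0.84: the larger is 1.41, so A has heavier tails.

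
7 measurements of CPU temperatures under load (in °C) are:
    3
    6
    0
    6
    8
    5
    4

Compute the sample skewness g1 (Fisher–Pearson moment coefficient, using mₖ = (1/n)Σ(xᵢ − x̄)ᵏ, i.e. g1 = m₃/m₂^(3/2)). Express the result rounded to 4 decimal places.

x̄ = (3 + 6 + 0 + 6 + 8 + 5 + 4) / 7 = 4.5714
deviations (xᵢ − x̄): -1.5714, 1.4286, -4.5714, 1.4286, 3.4286, 0.4286, -0.5714
Σ(xᵢ − x̄)² = 39.7143 ⇒ m₂ = 39.7143/7 = 5.67347
Σ(xᵢ − x̄)³ = -53.3878 ⇒ m₃ = -53.3878/7 = -7.62682
m₂^(3/2) = 5.67347^(1.5) = 13.51366
g1 = m₃ / m₂^(3/2) = -7.62682 / 13.51366 ≈ -0.5644

-0.5644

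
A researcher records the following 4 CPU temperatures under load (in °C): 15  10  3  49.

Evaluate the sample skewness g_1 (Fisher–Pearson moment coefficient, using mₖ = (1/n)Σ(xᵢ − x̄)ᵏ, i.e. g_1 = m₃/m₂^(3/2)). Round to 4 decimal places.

x̄ = (15 + 10 + 3 + 49) / 4 = 19.2500
deviations (xᵢ − x̄): -4.2500, -9.2500, -16.2500, 29.7500
Σ(xᵢ − x̄)² = 1252.7500 ⇒ m₂ = 1252.7500/4 = 313.18750
Σ(xᵢ − x̄)³ = 21171.3750 ⇒ m₃ = 21171.3750/4 = 5292.84375
m₂^(3/2) = 313.18750^(1.5) = 5542.51185
g_1 = m₃ / m₂^(3/2) = 5292.84375 / 5542.51185 ≈ 0.9550

0.9550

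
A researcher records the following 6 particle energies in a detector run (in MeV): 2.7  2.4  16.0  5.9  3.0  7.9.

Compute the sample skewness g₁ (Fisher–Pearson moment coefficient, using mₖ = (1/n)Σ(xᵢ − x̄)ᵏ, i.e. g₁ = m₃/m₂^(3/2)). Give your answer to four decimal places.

1.1878

x̄ = (2.7 + 2.4 + 16.0 + 5.9 + 3.0 + 7.9) / 6 = 6.3167
deviations (xᵢ − x̄): -3.6167, -3.9167, 9.6833, -0.4167, -3.3167, 1.5833
Σ(xᵢ − x̄)² = 135.8683 ⇒ m₂ = 135.8683/6 = 22.64472
Σ(xᵢ − x̄)³ = 767.9996 ⇒ m₃ = 767.9996/6 = 127.99993
m₂^(3/2) = 22.64472^(1.5) = 107.75824
g₁ = m₃ / m₂^(3/2) = 127.99993 / 107.75824 ≈ 1.1878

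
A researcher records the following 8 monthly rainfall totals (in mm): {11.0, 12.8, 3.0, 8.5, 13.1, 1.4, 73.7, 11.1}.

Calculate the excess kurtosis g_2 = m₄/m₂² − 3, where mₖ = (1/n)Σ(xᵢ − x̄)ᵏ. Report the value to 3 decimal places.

2.762

x̄ = 16.8250
Σ(xᵢ − x̄)² = 3829.9150 ⇒ m₂ = 478.73938
Σ(xᵢ − x̄)⁴ = 10564334.3386 ⇒ m₄ = 1320541.79232
m₂² = 229191.38918
g_2 = m₄/m₂² − 3 = 5.76174 − 3 ≈ 2.762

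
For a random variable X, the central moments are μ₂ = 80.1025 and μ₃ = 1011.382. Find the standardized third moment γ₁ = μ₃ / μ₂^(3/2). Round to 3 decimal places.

1.411

σ = √μ₂ = √80.1025 = 8.95000
σ³ = μ₂^(3/2) = 716.91738
γ₁ = μ₃/σ³ = 1011.382 / 716.91738 ≈ 1.411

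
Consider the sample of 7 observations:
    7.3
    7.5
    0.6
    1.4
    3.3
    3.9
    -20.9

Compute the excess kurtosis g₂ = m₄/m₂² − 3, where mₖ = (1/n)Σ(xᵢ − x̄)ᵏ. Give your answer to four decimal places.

1.5221

x̄ = 0.4429
Σ(xᵢ − x̄)² = 573.3971 ⇒ m₂ = 81.91388
Σ(xᵢ − x̄)⁴ = 212397.8485 ⇒ m₄ = 30342.54979
m₂² = 6709.88334
g₂ = m₄/m₂² − 3 = 4.52207 − 3 ≈ 1.5221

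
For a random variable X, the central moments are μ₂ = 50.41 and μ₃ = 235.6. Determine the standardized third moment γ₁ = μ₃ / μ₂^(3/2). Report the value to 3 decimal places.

σ = √μ₂ = √50.41 = 7.10000
σ³ = μ₂^(3/2) = 357.91100
γ₁ = μ₃/σ³ = 235.6 / 357.91100 ≈ 0.658

0.658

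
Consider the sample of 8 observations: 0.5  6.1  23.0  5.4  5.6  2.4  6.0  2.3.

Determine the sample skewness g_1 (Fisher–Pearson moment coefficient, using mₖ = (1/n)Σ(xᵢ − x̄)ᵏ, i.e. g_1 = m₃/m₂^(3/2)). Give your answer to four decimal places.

x̄ = (0.5 + 6.1 + 23.0 + 5.4 + 5.6 + 2.4 + 6.0 + 2.3) / 8 = 6.4125
deviations (xᵢ − x̄): -5.9125, -0.3125, 16.5875, -1.0125, -0.8125, -4.0125, -0.4125, -4.1125
Σ(xᵢ − x̄)² = 345.0687 ⇒ m₂ = 345.0687/8 = 43.13359
Σ(xᵢ − x̄)³ = 4221.4529 ⇒ m₃ = 4221.4529/8 = 527.68161
m₂^(3/2) = 43.13359^(1.5) = 283.28493
g_1 = m₃ / m₂^(3/2) = 527.68161 / 283.28493 ≈ 1.8627

1.8627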